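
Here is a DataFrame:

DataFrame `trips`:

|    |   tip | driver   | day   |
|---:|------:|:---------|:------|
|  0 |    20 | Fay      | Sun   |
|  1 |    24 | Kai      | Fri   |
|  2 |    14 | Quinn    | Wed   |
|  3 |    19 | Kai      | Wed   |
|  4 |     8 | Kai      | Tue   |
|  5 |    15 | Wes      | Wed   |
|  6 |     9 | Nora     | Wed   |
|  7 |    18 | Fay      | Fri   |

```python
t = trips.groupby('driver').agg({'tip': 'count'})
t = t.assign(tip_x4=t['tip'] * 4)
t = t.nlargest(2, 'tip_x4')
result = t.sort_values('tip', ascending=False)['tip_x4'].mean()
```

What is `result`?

10.0

group by driver, count of tip:
        tip
driver     
Fay       2
Kai       3
Nora      1
Quinn     1
Wes       1
add column tip_x4 = t['tip'] * 4:
        tip  tip_x4
driver             
Fay       2       8
Kai       3      12
Nora      1       4
Quinn     1       4
Wes       1       4
take 2 rows with largest tip_x4:
        tip  tip_x4
driver             
Kai       3      12
Fay       2       8
sort by tip descending:
        tip  tip_x4
driver             
Kai       3      12
Fay       2       8
mean of column 'tip_x4' → 10.0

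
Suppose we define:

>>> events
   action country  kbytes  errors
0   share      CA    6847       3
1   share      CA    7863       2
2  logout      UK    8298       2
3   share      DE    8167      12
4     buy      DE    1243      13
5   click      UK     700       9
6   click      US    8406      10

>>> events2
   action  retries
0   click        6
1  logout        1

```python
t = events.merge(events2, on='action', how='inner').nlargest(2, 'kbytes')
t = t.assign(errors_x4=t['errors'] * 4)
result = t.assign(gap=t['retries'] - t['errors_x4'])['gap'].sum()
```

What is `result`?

merge on 'action' (how='inner') → 3 rows:
   action country  kbytes  errors  retries
0  logout      UK    8298       2        1
1   click      UK     700       9        6
2   click      US    8406      10        6
take 2 rows with largest kbytes:
   action country  kbytes  errors  retries
2   click      US    8406      10        6
0  logout      UK    8298       2        1
add column errors_x4 = t['errors'] * 4:
   action country  kbytes  errors  retries  errors_x4
2   click      US    8406      10        6         40
0  logout      UK    8298       2        1          8
add column gap = t['retries'] - t['errors_x4']:
   action country  kbytes  errors  retries  errors_x4  gap
2   click      US    8406      10        6         40  -34
0  logout      UK    8298       2        1          8   -7

-41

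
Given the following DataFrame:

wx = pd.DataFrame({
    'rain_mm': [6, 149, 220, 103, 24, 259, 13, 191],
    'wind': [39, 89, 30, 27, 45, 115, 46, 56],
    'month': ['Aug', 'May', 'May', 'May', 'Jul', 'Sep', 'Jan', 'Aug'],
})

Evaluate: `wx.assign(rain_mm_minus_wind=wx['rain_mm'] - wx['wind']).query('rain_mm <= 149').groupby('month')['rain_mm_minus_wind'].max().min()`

add column rain_mm_minus_wind = wx['rain_mm'] - wx['wind']:
   rain_mm  wind month  rain_mm_minus_wind
0        6    39   Aug                 -33
1      149    89   May                  60
2      220    30   May                 190
3      103    27   May                  76
4       24    45   Jul                 -21
5      259   115   Sep                 144
6       13    46   Jan                 -33
7      191    56   Aug                 135
filter rows where rain_mm <= 149:
   rain_mm  wind month  rain_mm_minus_wind
0        6    39   Aug                 -33
1      149    89   May                  60
3      103    27   May                  76
4       24    45   Jul                 -21
6       13    46   Jan                 -33
group by month, max of rain_mm_minus_wind:
month
Aug   -33
Jan   -33
Jul   -21
May    76
Name: rain_mm_minus_wind, dtype: int64

-33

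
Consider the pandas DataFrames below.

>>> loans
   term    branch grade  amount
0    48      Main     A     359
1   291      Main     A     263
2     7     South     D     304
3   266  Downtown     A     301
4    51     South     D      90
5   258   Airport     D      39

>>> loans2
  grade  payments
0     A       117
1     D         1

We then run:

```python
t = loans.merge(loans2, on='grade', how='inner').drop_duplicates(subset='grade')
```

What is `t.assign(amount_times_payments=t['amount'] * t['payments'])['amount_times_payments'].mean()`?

merge on 'grade' (how='inner') → 6 rows:
   term    branch grade  amount  payments
0    48      Main     A     359       117
1   291      Main     A     263       117
2     7     South     D     304         1
3   266  Downtown     A     301       117
4    51     South     D      90         1
5   258   Airport     D      39         1
drop duplicate grade (keep=first):
   term branch grade  amount  payments
0    48   Main     A     359       117
2     7  South     D     304         1
add column amount_times_payments = t['amount'] * t['payments']:
   term branch grade  amount  payments  amount_times_payments
0    48   Main     A     359       117                  42003
2     7  South     D     304         1                    304
So mean() = 21153.5.

21153.5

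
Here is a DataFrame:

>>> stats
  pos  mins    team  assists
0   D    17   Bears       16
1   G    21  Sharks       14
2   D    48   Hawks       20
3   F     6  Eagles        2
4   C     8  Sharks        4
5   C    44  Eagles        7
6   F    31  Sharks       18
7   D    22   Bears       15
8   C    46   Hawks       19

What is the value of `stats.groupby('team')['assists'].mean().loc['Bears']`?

15.5

group by team, mean of assists:
team
Bears     15.5
Eagles     4.5
Hawks     19.5
Sharks    12.0
Name: assists, dtype: float64
Hence 15.5.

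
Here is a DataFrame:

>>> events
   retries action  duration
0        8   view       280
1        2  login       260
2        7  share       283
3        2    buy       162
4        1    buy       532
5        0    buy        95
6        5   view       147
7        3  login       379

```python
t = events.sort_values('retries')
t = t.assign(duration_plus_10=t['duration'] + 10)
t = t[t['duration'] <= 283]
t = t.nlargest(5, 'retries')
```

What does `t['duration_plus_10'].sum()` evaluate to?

sort by retries:
   retries action  duration
5        0    buy        95
4        1    buy       532
1        2  login       260
3        2    buy       162
7        3  login       379
6        5   view       147
2        7  share       283
0        8   view       280
add column duration_plus_10 = t['duration'] + 10:
   retries action  duration  duration_plus_10
5        0    buy        95               105
4        1    buy       532               542
1        2  login       260               270
3        2    buy       162               172
7        3  login       379               389
6        5   view       147               157
2        7  share       283               293
0        8   view       280               290
filter rows where duration <= 283:
   retries action  duration  duration_plus_10
5        0    buy        95               105
1        2  login       260               270
3        2    buy       162               172
6        5   view       147               157
2        7  share       283               293
0        8   view       280               290
take 5 rows with largest retries:
   retries action  duration  duration_plus_10
0        8   view       280               290
2        7  share       283               293
6        5   view       147               157
1        2  login       260               270
3        2    buy       162               172
Reading off the sum of column 'duration_plus_10', we get 1182.

1182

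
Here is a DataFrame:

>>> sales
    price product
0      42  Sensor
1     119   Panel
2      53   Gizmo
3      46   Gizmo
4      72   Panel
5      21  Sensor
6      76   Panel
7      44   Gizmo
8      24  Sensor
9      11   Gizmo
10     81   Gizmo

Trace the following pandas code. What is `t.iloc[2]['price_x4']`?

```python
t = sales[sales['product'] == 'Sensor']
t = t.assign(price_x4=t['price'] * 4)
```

filter rows where product == 'Sensor':
   price product
0     42  Sensor
5     21  Sensor
8     24  Sensor
add column price_x4 = t['price'] * 4:
   price product  price_x4
0     42  Sensor       168
5     21  Sensor        84
8     24  Sensor        96

96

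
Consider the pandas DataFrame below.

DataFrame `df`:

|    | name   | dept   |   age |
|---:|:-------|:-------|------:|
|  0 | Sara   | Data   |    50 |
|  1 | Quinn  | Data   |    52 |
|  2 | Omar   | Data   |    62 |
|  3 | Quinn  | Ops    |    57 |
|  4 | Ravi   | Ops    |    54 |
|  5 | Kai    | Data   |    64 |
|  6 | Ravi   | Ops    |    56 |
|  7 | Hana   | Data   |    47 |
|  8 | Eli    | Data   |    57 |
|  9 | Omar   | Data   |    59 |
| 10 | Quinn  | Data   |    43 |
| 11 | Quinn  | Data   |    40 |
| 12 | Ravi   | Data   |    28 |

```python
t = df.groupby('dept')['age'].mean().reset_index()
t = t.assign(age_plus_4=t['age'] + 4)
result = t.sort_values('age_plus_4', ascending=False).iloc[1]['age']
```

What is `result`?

group by dept, mean of age:
dept
Data    50.200000
Ops     55.666667
Name: age, dtype: float64
reset_index():
   dept        age
0  Data  50.200000
1   Ops  55.666667
add column age_plus_4 = t['age'] + 4:
   dept        age  age_plus_4
0  Data  50.200000   54.200000
1   Ops  55.666667   59.666667
sort by age_plus_4 descending:
   dept        age  age_plus_4
1   Ops  55.666667   59.666667
0  Data  50.200000   54.200000
So iloc[1]['age'] = 50.2.

50.2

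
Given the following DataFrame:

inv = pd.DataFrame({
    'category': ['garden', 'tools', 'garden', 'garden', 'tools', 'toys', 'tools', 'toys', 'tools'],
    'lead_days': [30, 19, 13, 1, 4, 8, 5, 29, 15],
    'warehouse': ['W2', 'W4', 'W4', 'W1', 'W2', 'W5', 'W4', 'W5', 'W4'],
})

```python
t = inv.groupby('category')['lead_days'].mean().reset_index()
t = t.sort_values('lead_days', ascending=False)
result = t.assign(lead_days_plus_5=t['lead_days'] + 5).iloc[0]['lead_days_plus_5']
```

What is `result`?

23.5

group by category, mean of lead_days:
category
garden    14.666667
tools     10.750000
toys      18.500000
Name: lead_days, dtype: float64
reset_index():
  category  lead_days
0   garden  14.666667
1    tools  10.750000
2     toys  18.500000
sort by lead_days descending:
  category  lead_days
2     toys  18.500000
0   garden  14.666667
1    tools  10.750000
add column lead_days_plus_5 = t['lead_days'] + 5:
  category  lead_days  lead_days_plus_5
2     toys  18.500000         23.500000
0   garden  14.666667         19.666667
1    tools  10.750000         15.750000
Then the value at position 0, column 'lead_days_plus_5': 23.5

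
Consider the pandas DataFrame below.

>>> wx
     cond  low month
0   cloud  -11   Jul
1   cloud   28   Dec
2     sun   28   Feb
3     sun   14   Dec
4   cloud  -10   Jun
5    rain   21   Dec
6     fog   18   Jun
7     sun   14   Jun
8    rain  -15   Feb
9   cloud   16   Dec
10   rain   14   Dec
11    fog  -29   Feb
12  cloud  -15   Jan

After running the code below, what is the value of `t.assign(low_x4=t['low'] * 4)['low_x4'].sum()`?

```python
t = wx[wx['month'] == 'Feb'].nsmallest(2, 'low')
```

-176

filter rows where month == 'Feb':
    cond  low month
2    sun   28   Feb
8   rain  -15   Feb
11   fog  -29   Feb
take 2 rows with smallest low:
    cond  low month
11   fog  -29   Feb
8   rain  -15   Feb
add column low_x4 = t['low'] * 4:
    cond  low month  low_x4
11   fog  -29   Feb    -116
8   rain  -15   Feb     -60
Then the sum of column 'low_x4': -176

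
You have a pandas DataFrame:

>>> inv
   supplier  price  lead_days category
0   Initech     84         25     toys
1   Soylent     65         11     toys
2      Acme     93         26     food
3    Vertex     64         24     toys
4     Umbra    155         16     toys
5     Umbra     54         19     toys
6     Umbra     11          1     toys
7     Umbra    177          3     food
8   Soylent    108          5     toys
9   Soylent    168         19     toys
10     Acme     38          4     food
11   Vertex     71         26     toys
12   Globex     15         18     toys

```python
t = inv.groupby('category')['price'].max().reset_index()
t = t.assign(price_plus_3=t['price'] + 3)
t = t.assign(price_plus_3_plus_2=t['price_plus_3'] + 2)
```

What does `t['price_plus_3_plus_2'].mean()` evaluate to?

group by category, max of price:
category
food    177
toys    168
Name: price, dtype: int64
reset_index():
  category  price
0     food    177
1     toys    168
add column price_plus_3 = t['price'] + 3:
  category  price  price_plus_3
0     food    177           180
1     toys    168           171
add column price_plus_3_plus_2 = t['price_plus_3'] + 2:
  category  price  price_plus_3  price_plus_3_plus_2
0     food    177           180                  182
1     toys    168           171                  173
Then the mean of column 'price_plus_3_plus_2': 177.5

177.5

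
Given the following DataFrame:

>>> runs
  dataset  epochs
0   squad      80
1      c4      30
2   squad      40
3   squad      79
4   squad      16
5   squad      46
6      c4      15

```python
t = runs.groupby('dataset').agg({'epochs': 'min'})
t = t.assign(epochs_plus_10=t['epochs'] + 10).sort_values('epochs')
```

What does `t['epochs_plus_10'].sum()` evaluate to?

group by dataset, min of epochs:
         epochs
dataset        
c4           15
squad        16
add column epochs_plus_10 = t['epochs'] + 10:
         epochs  epochs_plus_10
dataset                        
c4           15              25
squad        16              26
sort by epochs:
         epochs  epochs_plus_10
dataset                        
c4           15              25
squad        16              26
Reading off the sum of column 'epochs_plus_10', we get 51.

51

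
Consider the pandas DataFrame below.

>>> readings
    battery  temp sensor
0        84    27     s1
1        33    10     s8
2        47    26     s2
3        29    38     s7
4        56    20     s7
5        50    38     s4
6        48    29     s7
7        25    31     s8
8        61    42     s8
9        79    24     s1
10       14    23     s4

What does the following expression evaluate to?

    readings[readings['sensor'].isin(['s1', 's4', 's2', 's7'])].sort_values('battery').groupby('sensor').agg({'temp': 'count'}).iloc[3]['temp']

filter rows where sensor in ['s1', 's4', 's2', 's7']:
    battery  temp sensor
0        84    27     s1
2        47    26     s2
3        29    38     s7
4        56    20     s7
5        50    38     s4
6        48    29     s7
9        79    24     s1
10       14    23     s4
sort by battery:
    battery  temp sensor
10       14    23     s4
3        29    38     s7
2        47    26     s2
6        48    29     s7
5        50    38     s4
4        56    20     s7
9        79    24     s1
0        84    27     s1
group by sensor, count of temp:
        temp
sensor      
s1         2
s2         1
s4         2
s7         3

3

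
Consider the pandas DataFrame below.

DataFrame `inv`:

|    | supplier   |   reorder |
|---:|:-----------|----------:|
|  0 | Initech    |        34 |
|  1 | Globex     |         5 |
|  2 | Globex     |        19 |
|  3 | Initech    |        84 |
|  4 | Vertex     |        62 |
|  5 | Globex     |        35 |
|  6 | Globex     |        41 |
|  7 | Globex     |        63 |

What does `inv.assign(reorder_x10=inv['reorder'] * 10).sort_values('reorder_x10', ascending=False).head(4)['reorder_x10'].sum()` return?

2500

add column reorder_x10 = inv['reorder'] * 10:
  supplier  reorder  reorder_x10
0  Initech       34          340
1   Globex        5           50
2   Globex       19          190
3  Initech       84          840
4   Vertex       62          620
5   Globex       35          350
6   Globex       41          410
7   Globex       63          630
sort by reorder_x10 descending:
  supplier  reorder  reorder_x10
3  Initech       84          840
7   Globex       63          630
4   Vertex       62          620
6   Globex       41          410
5   Globex       35          350
0  Initech       34          340
2   Globex       19          190
1   Globex        5           50
take first 4 rows:
  supplier  reorder  reorder_x10
3  Initech       84          840
7   Globex       63          630
4   Vertex       62          620
6   Globex       41          410
So sum() = 2500.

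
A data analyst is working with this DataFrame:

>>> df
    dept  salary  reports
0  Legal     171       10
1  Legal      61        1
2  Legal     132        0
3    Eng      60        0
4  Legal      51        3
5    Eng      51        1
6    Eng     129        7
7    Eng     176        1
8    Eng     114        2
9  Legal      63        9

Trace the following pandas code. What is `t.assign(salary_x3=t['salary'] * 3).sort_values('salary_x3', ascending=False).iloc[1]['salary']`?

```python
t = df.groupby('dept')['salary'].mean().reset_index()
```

95.6

group by dept, mean of salary:
dept
Eng      106.0
Legal     95.6
Name: salary, dtype: float64
reset_index():
    dept  salary
0    Eng   106.0
1  Legal    95.6
add column salary_x3 = t['salary'] * 3:
    dept  salary  salary_x3
0    Eng   106.0      318.0
1  Legal    95.6      286.8
sort by salary_x3 descending:
    dept  salary  salary_x3
0    Eng   106.0      318.0
1  Legal    95.6      286.8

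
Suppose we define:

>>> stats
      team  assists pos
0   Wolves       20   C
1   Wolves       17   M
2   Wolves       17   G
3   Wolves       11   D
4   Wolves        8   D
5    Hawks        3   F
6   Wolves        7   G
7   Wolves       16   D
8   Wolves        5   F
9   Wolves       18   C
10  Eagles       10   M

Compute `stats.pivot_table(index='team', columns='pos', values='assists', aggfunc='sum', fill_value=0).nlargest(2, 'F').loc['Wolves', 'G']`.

pivot: rows=team, cols=pos, sum(assists):
pos      C   D  F   G   M
team                     
Eagles   0   0  0   0  10
Hawks    0   0  3   0   0
Wolves  38  35  5  24  17
take 2 rows with largest F:
pos      C   D  F   G   M
team                     
Wolves  38  35  5  24  17
Hawks    0   0  3   0   0
Taking the value at row 'Wolves', column 'G' gives 24.

24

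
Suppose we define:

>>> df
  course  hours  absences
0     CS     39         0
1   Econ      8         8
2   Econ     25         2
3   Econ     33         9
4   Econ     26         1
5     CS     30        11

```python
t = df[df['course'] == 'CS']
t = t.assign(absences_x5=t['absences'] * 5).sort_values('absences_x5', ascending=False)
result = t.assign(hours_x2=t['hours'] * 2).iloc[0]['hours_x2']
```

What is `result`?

filter rows where course == 'CS':
  course  hours  absences
0     CS     39         0
5     CS     30        11
add column absences_x5 = t['absences'] * 5:
  course  hours  absences  absences_x5
0     CS     39         0            0
5     CS     30        11           55
sort by absences_x5 descending:
  course  hours  absences  absences_x5
5     CS     30        11           55
0     CS     39         0            0
add column hours_x2 = t['hours'] * 2:
  course  hours  absences  absences_x5  hours_x2
5     CS     30        11           55        60
0     CS     39         0            0        78
Taking the value at position 0, column 'hours_x2' gives 60.

60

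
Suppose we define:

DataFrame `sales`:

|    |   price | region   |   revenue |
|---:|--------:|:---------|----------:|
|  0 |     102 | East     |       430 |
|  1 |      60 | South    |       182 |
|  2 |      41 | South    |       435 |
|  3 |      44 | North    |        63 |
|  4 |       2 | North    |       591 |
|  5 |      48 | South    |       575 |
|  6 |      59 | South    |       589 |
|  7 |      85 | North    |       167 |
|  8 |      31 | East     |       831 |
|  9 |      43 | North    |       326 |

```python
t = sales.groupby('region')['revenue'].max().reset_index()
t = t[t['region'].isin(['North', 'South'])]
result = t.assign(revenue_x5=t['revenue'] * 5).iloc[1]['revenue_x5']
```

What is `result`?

group by region, max of revenue:
region
East     831
North    591
South    589
Name: revenue, dtype: int64
reset_index():
  region  revenue
0   East      831
1  North      591
2  South      589
filter rows where region in ['North', 'South']:
  region  revenue
1  North      591
2  South      589
add column revenue_x5 = t['revenue'] * 5:
  region  revenue  revenue_x5
1  North      591        2955
2  South      589        2945
The value at position 1, column 'revenue_x5' is 2945.

2945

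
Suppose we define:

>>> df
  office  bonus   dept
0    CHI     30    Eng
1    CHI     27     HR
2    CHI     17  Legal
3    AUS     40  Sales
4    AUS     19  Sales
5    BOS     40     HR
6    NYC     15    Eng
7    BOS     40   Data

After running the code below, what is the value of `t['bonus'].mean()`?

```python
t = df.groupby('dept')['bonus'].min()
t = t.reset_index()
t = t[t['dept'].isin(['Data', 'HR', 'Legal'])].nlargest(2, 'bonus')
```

33.5

group by dept, min of bonus:
dept
Data     40
Eng      15
HR       27
Legal    17
Sales    19
Name: bonus, dtype: int64
reset_index():
    dept  bonus
0   Data     40
1    Eng     15
2     HR     27
3  Legal     17
4  Sales     19
filter rows where dept in ['Data', 'HR', 'Legal']:
    dept  bonus
0   Data     40
2     HR     27
3  Legal     17
take 2 rows with largest bonus:
   dept  bonus
0  Data     40
2    HR     27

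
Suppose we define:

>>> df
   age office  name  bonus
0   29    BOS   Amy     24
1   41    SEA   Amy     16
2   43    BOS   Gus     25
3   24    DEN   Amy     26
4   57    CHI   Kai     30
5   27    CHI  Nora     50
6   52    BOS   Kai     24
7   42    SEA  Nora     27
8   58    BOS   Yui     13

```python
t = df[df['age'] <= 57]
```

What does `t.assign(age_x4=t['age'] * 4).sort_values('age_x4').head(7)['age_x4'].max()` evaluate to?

filter rows where age <= 57:
   age office  name  bonus
0   29    BOS   Amy     24
1   41    SEA   Amy     16
2   43    BOS   Gus     25
3   24    DEN   Amy     26
4   57    CHI   Kai     30
5   27    CHI  Nora     50
6   52    BOS   Kai     24
7   42    SEA  Nora     27
add column age_x4 = t['age'] * 4:
   age office  name  bonus  age_x4
0   29    BOS   Amy     24     116
1   41    SEA   Amy     16     164
2   43    BOS   Gus     25     172
3   24    DEN   Amy     26      96
4   57    CHI   Kai     30     228
5   27    CHI  Nora     50     108
6   52    BOS   Kai     24     208
7   42    SEA  Nora     27     168
sort by age_x4:
   age office  name  bonus  age_x4
3   24    DEN   Amy     26      96
5   27    CHI  Nora     50     108
0   29    BOS   Amy     24     116
1   41    SEA   Amy     16     164
7   42    SEA  Nora     27     168
2   43    BOS   Gus     25     172
6   52    BOS   Kai     24     208
4   57    CHI   Kai     30     228
take first 7 rows:
   age office  name  bonus  age_x4
3   24    DEN   Amy     26      96
5   27    CHI  Nora     50     108
0   29    BOS   Amy     24     116
1   41    SEA   Amy     16     164
7   42    SEA  Nora     27     168
2   43    BOS   Gus     25     172
6   52    BOS   Kai     24     208
Then the max of column 'age_x4': 208

208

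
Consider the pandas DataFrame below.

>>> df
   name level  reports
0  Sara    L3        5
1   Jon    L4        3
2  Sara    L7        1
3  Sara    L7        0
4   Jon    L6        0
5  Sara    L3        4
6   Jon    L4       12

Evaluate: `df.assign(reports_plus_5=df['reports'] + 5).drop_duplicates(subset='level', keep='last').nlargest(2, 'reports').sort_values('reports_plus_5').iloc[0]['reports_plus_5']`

add column reports_plus_5 = df['reports'] + 5:
   name level  reports  reports_plus_5
0  Sara    L3        5              10
1   Jon    L4        3               8
2  Sara    L7        1               6
3  Sara    L7        0               5
4   Jon    L6        0               5
5  Sara    L3        4               9
6   Jon    L4       12              17
drop duplicate level (keep=last):
   name level  reports  reports_plus_5
3  Sara    L7        0               5
4   Jon    L6        0               5
5  Sara    L3        4               9
6   Jon    L4       12              17
take 2 rows with largest reports:
   name level  reports  reports_plus_5
6   Jon    L4       12              17
5  Sara    L3        4               9
sort by reports_plus_5:
   name level  reports  reports_plus_5
5  Sara    L3        4               9
6   Jon    L4       12              17
value at position 0, column 'reports_plus_5' → 9

9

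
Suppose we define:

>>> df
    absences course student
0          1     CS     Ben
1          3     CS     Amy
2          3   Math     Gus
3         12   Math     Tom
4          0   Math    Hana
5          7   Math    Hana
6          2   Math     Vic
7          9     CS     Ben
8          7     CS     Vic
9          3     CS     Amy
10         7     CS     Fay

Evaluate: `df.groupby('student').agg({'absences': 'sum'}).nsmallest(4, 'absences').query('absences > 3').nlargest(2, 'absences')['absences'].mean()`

7.0

group by student, sum of absences:
         absences
student          
Amy             6
Ben            10
Fay             7
Gus             3
Hana            7
Tom            12
Vic             9
take 4 rows with smallest absences:
         absences
student          
Gus             3
Amy             6
Fay             7
Hana            7
filter rows where absences > 3:
         absences
student          
Amy             6
Fay             7
Hana            7
take 2 rows with largest absences:
         absences
student          
Fay             7
Hana            7
Taking the mean of column 'absences' gives 7.0.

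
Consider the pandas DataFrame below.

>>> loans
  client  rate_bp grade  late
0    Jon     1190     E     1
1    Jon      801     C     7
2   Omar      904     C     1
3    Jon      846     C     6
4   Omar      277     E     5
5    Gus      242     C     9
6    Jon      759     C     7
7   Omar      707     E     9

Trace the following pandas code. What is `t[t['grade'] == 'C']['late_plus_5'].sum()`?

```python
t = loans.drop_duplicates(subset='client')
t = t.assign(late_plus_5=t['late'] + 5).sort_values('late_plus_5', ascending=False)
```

drop duplicate client (keep=first):
  client  rate_bp grade  late
0    Jon     1190     E     1
2   Omar      904     C     1
5    Gus      242     C     9
add column late_plus_5 = t['late'] + 5:
  client  rate_bp grade  late  late_plus_5
0    Jon     1190     E     1            6
2   Omar      904     C     1            6
5    Gus      242     C     9           14
sort by late_plus_5 descending:
  client  rate_bp grade  late  late_plus_5
5    Gus      242     C     9           14
0    Jon     1190     E     1            6
2   Omar      904     C     1            6
filter rows where grade == 'C':
  client  rate_bp grade  late  late_plus_5
5    Gus      242     C     9           14
2   Omar      904     C     1            6

20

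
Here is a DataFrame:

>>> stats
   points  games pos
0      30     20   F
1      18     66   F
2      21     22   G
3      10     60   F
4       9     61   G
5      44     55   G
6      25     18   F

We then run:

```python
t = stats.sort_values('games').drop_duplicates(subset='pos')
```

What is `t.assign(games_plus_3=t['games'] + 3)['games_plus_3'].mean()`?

23.0

sort by games:
   points  games pos
6      25     18   F
0      30     20   F
2      21     22   G
5      44     55   G
3      10     60   F
4       9     61   G
1      18     66   F
drop duplicate pos (keep=first):
   points  games pos
6      25     18   F
2      21     22   G
add column games_plus_3 = t['games'] + 3:
   points  games pos  games_plus_3
6      25     18   F            21
2      21     22   G            25
Then the mean of column 'games_plus_3': 23.0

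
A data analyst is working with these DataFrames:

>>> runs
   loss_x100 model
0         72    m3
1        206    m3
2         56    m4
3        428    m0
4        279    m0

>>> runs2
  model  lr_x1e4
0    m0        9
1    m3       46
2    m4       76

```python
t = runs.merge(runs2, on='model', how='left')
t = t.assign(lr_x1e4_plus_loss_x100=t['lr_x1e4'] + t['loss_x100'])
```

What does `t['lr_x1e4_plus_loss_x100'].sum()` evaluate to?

merge on 'model' (how='left') → 5 rows:
   loss_x100 model  lr_x1e4
0         72    m3       46
1        206    m3       46
2         56    m4       76
3        428    m0        9
4        279    m0        9
add column lr_x1e4_plus_loss_x100 = t['lr_x1e4'] + t['loss_x100']:
   loss_x100 model  lr_x1e4  lr_x1e4_plus_loss_x100
0         72    m3       46                     118
1        206    m3       46                     252
2         56    m4       76                     132
3        428    m0        9                     437
4        279    m0        9                     288
The sum of column 'lr_x1e4_plus_loss_x100' is 1227.

1227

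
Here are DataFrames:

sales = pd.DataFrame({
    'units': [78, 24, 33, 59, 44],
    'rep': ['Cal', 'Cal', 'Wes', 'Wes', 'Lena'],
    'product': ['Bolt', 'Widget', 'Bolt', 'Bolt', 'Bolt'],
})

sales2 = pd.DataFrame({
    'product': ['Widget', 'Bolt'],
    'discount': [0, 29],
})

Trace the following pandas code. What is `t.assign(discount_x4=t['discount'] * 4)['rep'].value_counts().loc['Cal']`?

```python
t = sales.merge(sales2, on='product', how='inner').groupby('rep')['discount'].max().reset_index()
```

merge on 'product' (how='inner') → 5 rows:
   units   rep product  discount
0     78   Cal    Bolt        29
1     24   Cal  Widget         0
2     33   Wes    Bolt        29
3     59   Wes    Bolt        29
4     44  Lena    Bolt        29
group by rep, max of discount:
rep
Cal     29
Lena    29
Wes     29
Name: discount, dtype: int64
reset_index():
    rep  discount
0   Cal        29
1  Lena        29
2   Wes        29
add column discount_x4 = t['discount'] * 4:
    rep  discount  discount_x4
0   Cal        29          116
1  Lena        29          116
2   Wes        29          116
value_counts of rep:
rep
Cal     1
Lena    1
Wes     1
Name: count, dtype: int64
Hence 1.

1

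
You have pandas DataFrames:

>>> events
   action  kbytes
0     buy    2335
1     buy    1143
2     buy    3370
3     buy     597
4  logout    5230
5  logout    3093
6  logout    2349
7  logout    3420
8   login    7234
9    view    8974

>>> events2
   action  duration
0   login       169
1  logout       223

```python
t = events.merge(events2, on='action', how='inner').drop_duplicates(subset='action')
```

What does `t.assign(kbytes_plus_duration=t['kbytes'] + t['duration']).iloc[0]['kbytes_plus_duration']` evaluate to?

merge on 'action' (how='inner') → 5 rows:
   action  kbytes  duration
0  logout    5230       223
1  logout    3093       223
2  logout    2349       223
3  logout    3420       223
4   login    7234       169
drop duplicate action (keep=first):
   action  kbytes  duration
0  logout    5230       223
4   login    7234       169
add column kbytes_plus_duration = t['kbytes'] + t['duration']:
   action  kbytes  duration  kbytes_plus_duration
0  logout    5230       223                  5453
4   login    7234       169                  7403
Reading off the value at position 0, column 'kbytes_plus_duration', we get 5453.

5453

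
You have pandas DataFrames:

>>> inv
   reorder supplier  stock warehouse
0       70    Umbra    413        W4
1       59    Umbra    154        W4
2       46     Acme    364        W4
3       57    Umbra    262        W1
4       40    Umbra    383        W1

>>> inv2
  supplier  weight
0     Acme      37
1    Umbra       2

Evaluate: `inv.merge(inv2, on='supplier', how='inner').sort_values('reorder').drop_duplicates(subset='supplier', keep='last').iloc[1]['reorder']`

merge on 'supplier' (how='inner') → 5 rows:
   reorder supplier  stock warehouse  weight
0       70    Umbra    413        W4       2
1       59    Umbra    154        W4       2
2       46     Acme    364        W4      37
3       57    Umbra    262        W1       2
4       40    Umbra    383        W1       2
sort by reorder:
   reorder supplier  stock warehouse  weight
4       40    Umbra    383        W1       2
2       46     Acme    364        W4      37
3       57    Umbra    262        W1       2
1       59    Umbra    154        W4       2
0       70    Umbra    413        W4       2
drop duplicate supplier (keep=last):
   reorder supplier  stock warehouse  weight
2       46     Acme    364        W4      37
0       70    Umbra    413        W4       2
value at position 1, column 'reorder' → 70

70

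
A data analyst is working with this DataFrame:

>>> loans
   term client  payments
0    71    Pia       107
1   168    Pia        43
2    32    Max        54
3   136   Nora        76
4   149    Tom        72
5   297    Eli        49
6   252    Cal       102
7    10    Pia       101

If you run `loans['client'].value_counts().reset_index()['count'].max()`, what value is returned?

3

value_counts of client:
client
Pia     3
Max     1
Nora    1
Tom     1
Eli     1
Cal     1
Name: count, dtype: int64
reset_index():
  client  count
0    Pia      3
1    Max      1
2   Nora      1
3    Tom      1
4    Eli      1
5    Cal      1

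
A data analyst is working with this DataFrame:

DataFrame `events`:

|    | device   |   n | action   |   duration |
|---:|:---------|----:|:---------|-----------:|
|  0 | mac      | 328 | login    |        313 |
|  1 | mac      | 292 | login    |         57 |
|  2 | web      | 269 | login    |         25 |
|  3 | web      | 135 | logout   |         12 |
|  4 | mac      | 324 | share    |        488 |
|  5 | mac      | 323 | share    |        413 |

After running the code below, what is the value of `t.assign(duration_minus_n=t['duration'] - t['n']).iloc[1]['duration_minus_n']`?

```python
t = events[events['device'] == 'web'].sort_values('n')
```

-244

filter rows where device == 'web':
  device    n  action  duration
2    web  269   login        25
3    web  135  logout        12
sort by n:
  device    n  action  duration
3    web  135  logout        12
2    web  269   login        25
add column duration_minus_n = t['duration'] - t['n']:
  device    n  action  duration  duration_minus_n
3    web  135  logout        12              -123
2    web  269   login        25              -244
Hence -244.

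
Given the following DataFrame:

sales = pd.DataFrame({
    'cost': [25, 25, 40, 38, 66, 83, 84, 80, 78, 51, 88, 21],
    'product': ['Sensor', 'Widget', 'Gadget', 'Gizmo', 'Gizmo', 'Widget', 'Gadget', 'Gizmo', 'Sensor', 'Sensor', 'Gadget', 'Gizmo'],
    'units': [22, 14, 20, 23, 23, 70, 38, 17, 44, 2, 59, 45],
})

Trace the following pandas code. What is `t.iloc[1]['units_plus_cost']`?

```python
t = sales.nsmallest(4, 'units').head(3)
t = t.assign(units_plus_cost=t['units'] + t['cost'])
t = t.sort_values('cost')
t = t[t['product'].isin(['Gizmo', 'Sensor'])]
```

97

take 4 rows with smallest units:
   cost product  units
9    51  Sensor      2
1    25  Widget     14
7    80   Gizmo     17
2    40  Gadget     20
take first 3 rows:
   cost product  units
9    51  Sensor      2
1    25  Widget     14
7    80   Gizmo     17
add column units_plus_cost = t['units'] + t['cost']:
   cost product  units  units_plus_cost
9    51  Sensor      2               53
1    25  Widget     14               39
7    80   Gizmo     17               97
sort by cost:
   cost product  units  units_plus_cost
1    25  Widget     14               39
9    51  Sensor      2               53
7    80   Gizmo     17               97
filter rows where product in ['Gizmo', 'Sensor']:
   cost product  units  units_plus_cost
9    51  Sensor      2               53
7    80   Gizmo     17               97
The value at position 1, column 'units_plus_cost' is 97.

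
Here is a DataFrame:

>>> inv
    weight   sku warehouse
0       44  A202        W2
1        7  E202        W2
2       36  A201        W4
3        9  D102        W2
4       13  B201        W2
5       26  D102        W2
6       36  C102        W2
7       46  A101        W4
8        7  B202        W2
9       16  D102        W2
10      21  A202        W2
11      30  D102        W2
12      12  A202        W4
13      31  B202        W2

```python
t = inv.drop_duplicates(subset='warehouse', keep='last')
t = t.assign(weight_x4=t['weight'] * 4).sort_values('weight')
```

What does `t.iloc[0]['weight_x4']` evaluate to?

drop duplicate warehouse (keep=last):
    weight   sku warehouse
12      12  A202        W4
13      31  B202        W2
add column weight_x4 = t['weight'] * 4:
    weight   sku warehouse  weight_x4
12      12  A202        W4         48
13      31  B202        W2        124
sort by weight:
    weight   sku warehouse  weight_x4
12      12  A202        W4         48
13      31  B202        W2        124
Hence 48.

48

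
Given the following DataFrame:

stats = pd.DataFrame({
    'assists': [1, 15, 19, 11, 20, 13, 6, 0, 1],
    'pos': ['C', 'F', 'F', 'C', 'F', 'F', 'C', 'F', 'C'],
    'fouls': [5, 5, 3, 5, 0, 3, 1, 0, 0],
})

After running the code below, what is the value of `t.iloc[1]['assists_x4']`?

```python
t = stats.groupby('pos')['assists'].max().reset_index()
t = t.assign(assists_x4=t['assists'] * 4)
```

80

group by pos, max of assists:
pos
C    11
F    20
Name: assists, dtype: int64
reset_index():
  pos  assists
0   C       11
1   F       20
add column assists_x4 = t['assists'] * 4:
  pos  assists  assists_x4
0   C       11          44
1   F       20          80
Then the value at position 1, column 'assists_x4': 80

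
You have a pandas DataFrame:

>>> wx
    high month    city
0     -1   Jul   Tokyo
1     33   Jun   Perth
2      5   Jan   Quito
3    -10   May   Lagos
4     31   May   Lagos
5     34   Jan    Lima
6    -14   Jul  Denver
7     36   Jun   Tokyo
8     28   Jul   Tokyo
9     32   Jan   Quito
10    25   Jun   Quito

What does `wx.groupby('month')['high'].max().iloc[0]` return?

group by month, max of high:
month
Jan    34
Jul    28
Jun    36
May    31
Name: high, dtype: int64

34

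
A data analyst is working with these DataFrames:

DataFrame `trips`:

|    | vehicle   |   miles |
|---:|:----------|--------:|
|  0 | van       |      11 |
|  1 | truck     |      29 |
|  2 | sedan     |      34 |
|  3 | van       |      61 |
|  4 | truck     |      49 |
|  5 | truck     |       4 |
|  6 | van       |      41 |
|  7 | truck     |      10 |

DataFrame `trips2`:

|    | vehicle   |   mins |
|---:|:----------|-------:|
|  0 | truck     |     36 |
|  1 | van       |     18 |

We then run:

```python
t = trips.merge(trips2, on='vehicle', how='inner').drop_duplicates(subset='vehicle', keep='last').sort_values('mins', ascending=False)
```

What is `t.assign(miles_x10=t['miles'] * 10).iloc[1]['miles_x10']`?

merge on 'vehicle' (how='inner') → 7 rows:
  vehicle  miles  mins
0     van     11    18
1   truck     29    36
2     van     61    18
3   truck     49    36
4   truck      4    36
5     van     41    18
6   truck     10    36
drop duplicate vehicle (keep=last):
  vehicle  miles  mins
5     van     41    18
6   truck     10    36
sort by mins descending:
  vehicle  miles  mins
6   truck     10    36
5     van     41    18
add column miles_x10 = t['miles'] * 10:
  vehicle  miles  mins  miles_x10
6   truck     10    36        100
5     van     41    18        410

410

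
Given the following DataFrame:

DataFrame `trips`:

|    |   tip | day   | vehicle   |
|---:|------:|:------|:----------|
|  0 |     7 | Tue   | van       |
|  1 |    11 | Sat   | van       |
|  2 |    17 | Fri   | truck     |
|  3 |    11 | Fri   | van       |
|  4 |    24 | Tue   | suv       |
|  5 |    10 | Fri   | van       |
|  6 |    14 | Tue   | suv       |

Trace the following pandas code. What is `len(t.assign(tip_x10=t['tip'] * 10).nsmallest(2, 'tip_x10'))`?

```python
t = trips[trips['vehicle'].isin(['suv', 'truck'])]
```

2

filter rows where vehicle in ['suv', 'truck']:
   tip  day vehicle
2   17  Fri   truck
4   24  Tue     suv
6   14  Tue     suv
add column tip_x10 = t['tip'] * 10:
   tip  day vehicle  tip_x10
2   17  Fri   truck      170
4   24  Tue     suv      240
6   14  Tue     suv      140
take 2 rows with smallest tip_x10:
   tip  day vehicle  tip_x10
6   14  Tue     suv      140
2   17  Fri   truck      170
Taking the number of rows gives 2.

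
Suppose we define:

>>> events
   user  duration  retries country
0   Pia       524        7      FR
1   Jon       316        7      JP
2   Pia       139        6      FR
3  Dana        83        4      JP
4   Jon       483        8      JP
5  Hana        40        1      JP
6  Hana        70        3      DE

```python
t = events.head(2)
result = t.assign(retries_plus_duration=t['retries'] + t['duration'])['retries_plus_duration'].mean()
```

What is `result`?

take first 2 rows:
  user  duration  retries country
0  Pia       524        7      FR
1  Jon       316        7      JP
add column retries_plus_duration = t['retries'] + t['duration']:
  user  duration  retries country  retries_plus_duration
0  Pia       524        7      FR                    531
1  Jon       316        7      JP                    323
Then the mean of column 'retries_plus_duration': 427.0

427.0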